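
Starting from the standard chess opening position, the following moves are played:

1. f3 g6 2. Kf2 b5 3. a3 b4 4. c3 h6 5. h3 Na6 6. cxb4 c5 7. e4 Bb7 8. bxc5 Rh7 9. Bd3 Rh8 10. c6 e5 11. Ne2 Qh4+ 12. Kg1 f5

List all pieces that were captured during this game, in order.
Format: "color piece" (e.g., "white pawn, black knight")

Tracking captures:
  cxb4: captured black pawn
  bxc5: captured black pawn

black pawn, black pawn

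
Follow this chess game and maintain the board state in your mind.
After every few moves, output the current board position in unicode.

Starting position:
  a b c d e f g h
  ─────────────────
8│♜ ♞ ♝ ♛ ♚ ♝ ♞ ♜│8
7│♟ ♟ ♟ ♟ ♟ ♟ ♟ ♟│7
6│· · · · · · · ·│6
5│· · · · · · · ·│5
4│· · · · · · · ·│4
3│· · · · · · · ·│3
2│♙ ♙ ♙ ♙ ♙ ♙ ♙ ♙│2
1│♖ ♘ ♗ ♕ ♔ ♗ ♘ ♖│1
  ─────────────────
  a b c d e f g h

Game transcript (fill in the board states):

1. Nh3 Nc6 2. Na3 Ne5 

  a b c d e f g h
  ─────────────────
8│♜ · ♝ ♛ ♚ ♝ ♞ ♜│8
7│♟ ♟ ♟ ♟ ♟ ♟ ♟ ♟│7
6│· · · · · · · ·│6
5│· · · · ♞ · · ·│5
4│· · · · · · · ·│4
3│♘ · · · · · · ♘│3
2│♙ ♙ ♙ ♙ ♙ ♙ ♙ ♙│2
1│♖ · ♗ ♕ ♔ ♗ · ♖│1
  ─────────────────
  a b c d e f g h

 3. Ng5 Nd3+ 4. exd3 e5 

  a b c d e f g h
  ─────────────────
8│♜ · ♝ ♛ ♚ ♝ ♞ ♜│8
7│♟ ♟ ♟ ♟ · ♟ ♟ ♟│7
6│· · · · · · · ·│6
5│· · · · ♟ · ♘ ·│5
4│· · · · · · · ·│4
3│♘ · · ♙ · · · ·│3
2│♙ ♙ ♙ ♙ · ♙ ♙ ♙│2
1│♖ · ♗ ♕ ♔ ♗ · ♖│1
  ─────────────────
  a b c d e f g h

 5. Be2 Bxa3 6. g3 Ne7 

  a b c d e f g h
  ─────────────────
8│♜ · ♝ ♛ ♚ · · ♜│8
7│♟ ♟ ♟ ♟ ♞ ♟ ♟ ♟│7
6│· · · · · · · ·│6
5│· · · · ♟ · ♘ ·│5
4│· · · · · · · ·│4
3│♝ · · ♙ · · ♙ ·│3
2│♙ ♙ ♙ ♙ ♗ ♙ · ♙│2
1│♖ · ♗ ♕ ♔ · · ♖│1
  ─────────────────
  a b c d e f g h

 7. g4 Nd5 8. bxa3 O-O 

  a b c d e f g h
  ─────────────────
8│♜ · ♝ ♛ · ♜ ♚ ·│8
7│♟ ♟ ♟ ♟ · ♟ ♟ ♟│7
6│· · · · · · · ·│6
5│· · · ♞ ♟ · ♘ ·│5
4│· · · · · · ♙ ·│4
3│♙ · · ♙ · · · ·│3
2│♙ · ♙ ♙ ♗ ♙ · ♙│2
1│♖ · ♗ ♕ ♔ · · ♖│1
  ─────────────────
  a b c d e f g h

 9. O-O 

  a b c d e f g h
  ─────────────────
8│♜ · ♝ ♛ · ♜ ♚ ·│8
7│♟ ♟ ♟ ♟ · ♟ ♟ ♟│7
6│· · · · · · · ·│6
5│· · · ♞ ♟ · ♘ ·│5
4│· · · · · · ♙ ·│4
3│♙ · · ♙ · · · ·│3
2│♙ · ♙ ♙ ♗ ♙ · ♙│2
1│♖ · ♗ ♕ · ♖ ♔ ·│1
  ─────────────────
  a b c d e f g h


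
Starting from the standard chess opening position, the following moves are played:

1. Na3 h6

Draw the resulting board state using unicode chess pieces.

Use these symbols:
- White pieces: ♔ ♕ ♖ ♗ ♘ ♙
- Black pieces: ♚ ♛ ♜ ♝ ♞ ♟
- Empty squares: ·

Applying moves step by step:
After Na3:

♜ ♞ ♝ ♛ ♚ ♝ ♞ ♜
♟ ♟ ♟ ♟ ♟ ♟ ♟ ♟
· · · · · · · ·
· · · · · · · ·
· · · · · · · ·
♘ · · · · · · ·
♙ ♙ ♙ ♙ ♙ ♙ ♙ ♙
♖ · ♗ ♕ ♔ ♗ ♘ ♖


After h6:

♜ ♞ ♝ ♛ ♚ ♝ ♞ ♜
♟ ♟ ♟ ♟ ♟ ♟ ♟ ·
· · · · · · · ♟
· · · · · · · ·
· · · · · · · ·
♘ · · · · · · ·
♙ ♙ ♙ ♙ ♙ ♙ ♙ ♙
♖ · ♗ ♕ ♔ ♗ ♘ ♖



  a b c d e f g h
  ─────────────────
8│♜ ♞ ♝ ♛ ♚ ♝ ♞ ♜│8
7│♟ ♟ ♟ ♟ ♟ ♟ ♟ ·│7
6│· · · · · · · ♟│6
5│· · · · · · · ·│5
4│· · · · · · · ·│4
3│♘ · · · · · · ·│3
2│♙ ♙ ♙ ♙ ♙ ♙ ♙ ♙│2
1│♖ · ♗ ♕ ♔ ♗ ♘ ♖│1
  ─────────────────
  a b c d e f g h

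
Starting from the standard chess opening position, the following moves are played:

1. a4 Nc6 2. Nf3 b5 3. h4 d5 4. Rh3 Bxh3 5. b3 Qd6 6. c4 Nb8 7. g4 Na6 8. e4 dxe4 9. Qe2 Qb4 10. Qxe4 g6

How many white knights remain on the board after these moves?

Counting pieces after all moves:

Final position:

  a b c d e f g h
  ─────────────────
8│♜ · · · ♚ ♝ ♞ ♜│8
7│♟ · ♟ · ♟ ♟ · ♟│7
6│♞ · · · · · ♟ ·│6
5│· ♟ · · · · · ·│5
4│♙ ♛ ♙ · ♕ · ♙ ♙│4
3│· ♙ · · · ♘ · ♝│3
2│· · · ♙ · ♙ · ·│2
1│♖ ♘ ♗ · ♔ ♗ · ·│1
  ─────────────────
  a b c d e f g h


2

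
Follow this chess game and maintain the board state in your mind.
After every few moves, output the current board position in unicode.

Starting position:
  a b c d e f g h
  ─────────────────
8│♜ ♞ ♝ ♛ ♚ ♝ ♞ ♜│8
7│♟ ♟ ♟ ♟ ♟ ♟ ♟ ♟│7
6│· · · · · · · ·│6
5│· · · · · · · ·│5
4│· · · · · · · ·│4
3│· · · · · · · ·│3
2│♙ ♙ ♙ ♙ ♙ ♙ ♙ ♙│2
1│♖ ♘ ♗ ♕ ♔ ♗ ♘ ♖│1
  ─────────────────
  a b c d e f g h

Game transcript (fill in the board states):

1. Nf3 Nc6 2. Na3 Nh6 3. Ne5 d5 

  a b c d e f g h
  ─────────────────
8│♜ · ♝ ♛ ♚ ♝ · ♜│8
7│♟ ♟ ♟ · ♟ ♟ ♟ ♟│7
6│· · ♞ · · · · ♞│6
5│· · · ♟ ♘ · · ·│5
4│· · · · · · · ·│4
3│♘ · · · · · · ·│3
2│♙ ♙ ♙ ♙ ♙ ♙ ♙ ♙│2
1│♖ · ♗ ♕ ♔ ♗ · ♖│1
  ─────────────────
  a b c d e f g h

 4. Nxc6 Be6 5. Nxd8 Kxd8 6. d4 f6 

  a b c d e f g h
  ─────────────────
8│♜ · · ♚ · ♝ · ♜│8
7│♟ ♟ ♟ · ♟ · ♟ ♟│7
6│· · · · ♝ ♟ · ♞│6
5│· · · ♟ · · · ·│5
4│· · · ♙ · · · ·│4
3│♘ · · · · · · ·│3
2│♙ ♙ ♙ · ♙ ♙ ♙ ♙│2
1│♖ · ♗ ♕ ♔ ♗ · ♖│1
  ─────────────────
  a b c d e f g h

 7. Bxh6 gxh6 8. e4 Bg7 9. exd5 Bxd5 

  a b c d e f g h
  ─────────────────
8│♜ · · ♚ · · · ♜│8
7│♟ ♟ ♟ · ♟ · ♝ ♟│7
6│· · · · · ♟ · ♟│6
5│· · · ♝ · · · ·│5
4│· · · ♙ · · · ·│4
3│♘ · · · · · · ·│3
2│♙ ♙ ♙ · · ♙ ♙ ♙│2
1│♖ · · ♕ ♔ ♗ · ♖│1
  ─────────────────
  a b c d e f g h

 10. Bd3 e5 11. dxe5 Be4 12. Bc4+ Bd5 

  a b c d e f g h
  ─────────────────
8│♜ · · ♚ · · · ♜│8
7│♟ ♟ ♟ · · · ♝ ♟│7
6│· · · · · ♟ · ♟│6
5│· · · ♝ ♙ · · ·│5
4│· · ♗ · · · · ·│4
3│♘ · · · · · · ·│3
2│♙ ♙ ♙ · · ♙ ♙ ♙│2
1│♖ · · ♕ ♔ · · ♖│1
  ─────────────────
  a b c d e f g h

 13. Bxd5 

  a b c d e f g h
  ─────────────────
8│♜ · · ♚ · · · ♜│8
7│♟ ♟ ♟ · · · ♝ ♟│7
6│· · · · · ♟ · ♟│6
5│· · · ♗ ♙ · · ·│5
4│· · · · · · · ·│4
3│♘ · · · · · · ·│3
2│♙ ♙ ♙ · · ♙ ♙ ♙│2
1│♖ · · ♕ ♔ · · ♖│1
  ─────────────────
  a b c d e f g h


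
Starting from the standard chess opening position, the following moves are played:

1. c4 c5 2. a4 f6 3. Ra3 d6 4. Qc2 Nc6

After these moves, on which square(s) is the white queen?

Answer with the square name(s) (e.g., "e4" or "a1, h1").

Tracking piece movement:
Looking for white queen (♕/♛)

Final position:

  a b c d e f g h
  ─────────────────
8│♜ · ♝ ♛ ♚ ♝ ♞ ♜│8
7│♟ ♟ · · ♟ · ♟ ♟│7
6│· · ♞ ♟ · ♟ · ·│6
5│· · ♟ · · · · ·│5
4│♙ · ♙ · · · · ·│4
3│♖ · · · · · · ·│3
2│· ♙ ♕ ♙ ♙ ♙ ♙ ♙│2
1│· ♘ ♗ · ♔ ♗ ♘ ♖│1
  ─────────────────
  a b c d e f g h


c2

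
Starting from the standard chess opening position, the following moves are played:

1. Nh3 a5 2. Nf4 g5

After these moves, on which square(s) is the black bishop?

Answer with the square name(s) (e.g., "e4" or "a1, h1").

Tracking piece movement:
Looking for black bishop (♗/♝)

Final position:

  a b c d e f g h
  ─────────────────
8│♜ ♞ ♝ ♛ ♚ ♝ ♞ ♜│8
7│· ♟ ♟ ♟ ♟ ♟ · ♟│7
6│· · · · · · · ·│6
5│♟ · · · · · ♟ ·│5
4│· · · · · ♘ · ·│4
3│· · · · · · · ·│3
2│♙ ♙ ♙ ♙ ♙ ♙ ♙ ♙│2
1│♖ ♘ ♗ ♕ ♔ ♗ · ♖│1
  ─────────────────
  a b c d e f g h


c8, f8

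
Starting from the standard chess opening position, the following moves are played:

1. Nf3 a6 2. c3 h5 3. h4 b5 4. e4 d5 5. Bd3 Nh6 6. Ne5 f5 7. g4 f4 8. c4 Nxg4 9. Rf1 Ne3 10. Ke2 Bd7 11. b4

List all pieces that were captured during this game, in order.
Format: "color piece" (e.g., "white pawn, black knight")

Tracking captures:
  Nxg4: captured white pawn

white pawn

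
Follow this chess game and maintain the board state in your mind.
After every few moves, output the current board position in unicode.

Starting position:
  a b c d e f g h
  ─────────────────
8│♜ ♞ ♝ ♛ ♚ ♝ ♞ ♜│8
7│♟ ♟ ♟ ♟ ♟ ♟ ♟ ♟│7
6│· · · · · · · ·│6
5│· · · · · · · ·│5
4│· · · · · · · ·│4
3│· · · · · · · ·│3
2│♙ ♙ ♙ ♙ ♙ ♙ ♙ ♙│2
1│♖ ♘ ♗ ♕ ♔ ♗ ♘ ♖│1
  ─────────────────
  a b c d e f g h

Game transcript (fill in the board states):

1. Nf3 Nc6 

  a b c d e f g h
  ─────────────────
8│♜ · ♝ ♛ ♚ ♝ ♞ ♜│8
7│♟ ♟ ♟ ♟ ♟ ♟ ♟ ♟│7
6│· · ♞ · · · · ·│6
5│· · · · · · · ·│5
4│· · · · · · · ·│4
3│· · · · · ♘ · ·│3
2│♙ ♙ ♙ ♙ ♙ ♙ ♙ ♙│2
1│♖ ♘ ♗ ♕ ♔ ♗ · ♖│1
  ─────────────────
  a b c d e f g h

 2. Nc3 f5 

  a b c d e f g h
  ─────────────────
8│♜ · ♝ ♛ ♚ ♝ ♞ ♜│8
7│♟ ♟ ♟ ♟ ♟ · ♟ ♟│7
6│· · ♞ · · · · ·│6
5│· · · · · ♟ · ·│5
4│· · · · · · · ·│4
3│· · ♘ · · ♘ · ·│3
2│♙ ♙ ♙ ♙ ♙ ♙ ♙ ♙│2
1│♖ · ♗ ♕ ♔ ♗ · ♖│1
  ─────────────────
  a b c d e f g h

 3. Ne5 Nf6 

  a b c d e f g h
  ─────────────────
8│♜ · ♝ ♛ ♚ ♝ · ♜│8
7│♟ ♟ ♟ ♟ ♟ · ♟ ♟│7
6│· · ♞ · · ♞ · ·│6
5│· · · · ♘ ♟ · ·│5
4│· · · · · · · ·│4
3│· · ♘ · · · · ·│3
2│♙ ♙ ♙ ♙ ♙ ♙ ♙ ♙│2
1│♖ · ♗ ♕ ♔ ♗ · ♖│1
  ─────────────────
  a b c d e f g h

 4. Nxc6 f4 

  a b c d e f g h
  ─────────────────
8│♜ · ♝ ♛ ♚ ♝ · ♜│8
7│♟ ♟ ♟ ♟ ♟ · ♟ ♟│7
6│· · ♘ · · ♞ · ·│6
5│· · · · · · · ·│5
4│· · · · · ♟ · ·│4
3│· · ♘ · · · · ·│3
2│♙ ♙ ♙ ♙ ♙ ♙ ♙ ♙│2
1│♖ · ♗ ♕ ♔ ♗ · ♖│1
  ─────────────────
  a b c d e f g h

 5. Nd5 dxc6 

  a b c d e f g h
  ─────────────────
8│♜ · ♝ ♛ ♚ ♝ · ♜│8
7│♟ ♟ ♟ · ♟ · ♟ ♟│7
6│· · ♟ · · ♞ · ·│6
5│· · · ♘ · · · ·│5
4│· · · · · ♟ · ·│4
3│· · · · · · · ·│3
2│♙ ♙ ♙ ♙ ♙ ♙ ♙ ♙│2
1│♖ · ♗ ♕ ♔ ♗ · ♖│1
  ─────────────────
  a b c d e f g h



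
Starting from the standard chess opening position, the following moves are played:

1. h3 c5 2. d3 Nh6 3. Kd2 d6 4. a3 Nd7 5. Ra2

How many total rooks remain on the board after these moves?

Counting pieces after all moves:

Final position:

  a b c d e f g h
  ─────────────────
8│♜ · ♝ ♛ ♚ ♝ · ♜│8
7│♟ ♟ · ♞ ♟ ♟ ♟ ♟│7
6│· · · ♟ · · · ♞│6
5│· · ♟ · · · · ·│5
4│· · · · · · · ·│4
3│♙ · · ♙ · · · ♙│3
2│♖ ♙ ♙ ♔ ♙ ♙ ♙ ·│2
1│· ♘ ♗ ♕ · ♗ ♘ ♖│1
  ─────────────────
  a b c d e f g h


4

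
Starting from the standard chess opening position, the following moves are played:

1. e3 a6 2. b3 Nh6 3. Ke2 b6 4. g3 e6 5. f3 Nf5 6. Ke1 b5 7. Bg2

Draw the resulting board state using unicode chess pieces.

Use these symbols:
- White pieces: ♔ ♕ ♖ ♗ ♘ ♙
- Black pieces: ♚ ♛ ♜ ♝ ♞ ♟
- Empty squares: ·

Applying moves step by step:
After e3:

♜ ♞ ♝ ♛ ♚ ♝ ♞ ♜
♟ ♟ ♟ ♟ ♟ ♟ ♟ ♟
· · · · · · · ·
· · · · · · · ·
· · · · · · · ·
· · · · ♙ · · ·
♙ ♙ ♙ ♙ · ♙ ♙ ♙
♖ ♘ ♗ ♕ ♔ ♗ ♘ ♖


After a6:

♜ ♞ ♝ ♛ ♚ ♝ ♞ ♜
· ♟ ♟ ♟ ♟ ♟ ♟ ♟
♟ · · · · · · ·
· · · · · · · ·
· · · · · · · ·
· · · · ♙ · · ·
♙ ♙ ♙ ♙ · ♙ ♙ ♙
♖ ♘ ♗ ♕ ♔ ♗ ♘ ♖


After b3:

♜ ♞ ♝ ♛ ♚ ♝ ♞ ♜
· ♟ ♟ ♟ ♟ ♟ ♟ ♟
♟ · · · · · · ·
· · · · · · · ·
· · · · · · · ·
· ♙ · · ♙ · · ·
♙ · ♙ ♙ · ♙ ♙ ♙
♖ ♘ ♗ ♕ ♔ ♗ ♘ ♖


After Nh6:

♜ ♞ ♝ ♛ ♚ ♝ · ♜
· ♟ ♟ ♟ ♟ ♟ ♟ ♟
♟ · · · · · · ♞
· · · · · · · ·
· · · · · · · ·
· ♙ · · ♙ · · ·
♙ · ♙ ♙ · ♙ ♙ ♙
♖ ♘ ♗ ♕ ♔ ♗ ♘ ♖


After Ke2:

♜ ♞ ♝ ♛ ♚ ♝ · ♜
· ♟ ♟ ♟ ♟ ♟ ♟ ♟
♟ · · · · · · ♞
· · · · · · · ·
· · · · · · · ·
· ♙ · · ♙ · · ·
♙ · ♙ ♙ ♔ ♙ ♙ ♙
♖ ♘ ♗ ♕ · ♗ ♘ ♖


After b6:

♜ ♞ ♝ ♛ ♚ ♝ · ♜
· · ♟ ♟ ♟ ♟ ♟ ♟
♟ ♟ · · · · · ♞
· · · · · · · ·
· · · · · · · ·
· ♙ · · ♙ · · ·
♙ · ♙ ♙ ♔ ♙ ♙ ♙
♖ ♘ ♗ ♕ · ♗ ♘ ♖


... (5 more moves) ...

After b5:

♜ ♞ ♝ ♛ ♚ ♝ · ♜
· · ♟ ♟ · ♟ ♟ ♟
♟ · · · ♟ · · ·
· ♟ · · · ♞ · ·
· · · · · · · ·
· ♙ · · ♙ ♙ ♙ ·
♙ · ♙ ♙ · · · ♙
♖ ♘ ♗ ♕ ♔ ♗ ♘ ♖


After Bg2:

♜ ♞ ♝ ♛ ♚ ♝ · ♜
· · ♟ ♟ · ♟ ♟ ♟
♟ · · · ♟ · · ·
· ♟ · · · ♞ · ·
· · · · · · · ·
· ♙ · · ♙ ♙ ♙ ·
♙ · ♙ ♙ · · ♗ ♙
♖ ♘ ♗ ♕ ♔ · ♘ ♖



  a b c d e f g h
  ─────────────────
8│♜ ♞ ♝ ♛ ♚ ♝ · ♜│8
7│· · ♟ ♟ · ♟ ♟ ♟│7
6│♟ · · · ♟ · · ·│6
5│· ♟ · · · ♞ · ·│5
4│· · · · · · · ·│4
3│· ♙ · · ♙ ♙ ♙ ·│3
2│♙ · ♙ ♙ · · ♗ ♙│2
1│♖ ♘ ♗ ♕ ♔ · ♘ ♖│1
  ─────────────────
  a b c d e f g h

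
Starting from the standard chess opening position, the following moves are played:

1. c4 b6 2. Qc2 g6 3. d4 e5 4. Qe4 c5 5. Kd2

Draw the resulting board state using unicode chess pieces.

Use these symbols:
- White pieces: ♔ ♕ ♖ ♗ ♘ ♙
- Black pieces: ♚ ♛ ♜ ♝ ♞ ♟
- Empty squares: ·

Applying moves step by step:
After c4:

♜ ♞ ♝ ♛ ♚ ♝ ♞ ♜
♟ ♟ ♟ ♟ ♟ ♟ ♟ ♟
· · · · · · · ·
· · · · · · · ·
· · ♙ · · · · ·
· · · · · · · ·
♙ ♙ · ♙ ♙ ♙ ♙ ♙
♖ ♘ ♗ ♕ ♔ ♗ ♘ ♖


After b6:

♜ ♞ ♝ ♛ ♚ ♝ ♞ ♜
♟ · ♟ ♟ ♟ ♟ ♟ ♟
· ♟ · · · · · ·
· · · · · · · ·
· · ♙ · · · · ·
· · · · · · · ·
♙ ♙ · ♙ ♙ ♙ ♙ ♙
♖ ♘ ♗ ♕ ♔ ♗ ♘ ♖


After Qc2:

♜ ♞ ♝ ♛ ♚ ♝ ♞ ♜
♟ · ♟ ♟ ♟ ♟ ♟ ♟
· ♟ · · · · · ·
· · · · · · · ·
· · ♙ · · · · ·
· · · · · · · ·
♙ ♙ ♕ ♙ ♙ ♙ ♙ ♙
♖ ♘ ♗ · ♔ ♗ ♘ ♖


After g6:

♜ ♞ ♝ ♛ ♚ ♝ ♞ ♜
♟ · ♟ ♟ ♟ ♟ · ♟
· ♟ · · · · ♟ ·
· · · · · · · ·
· · ♙ · · · · ·
· · · · · · · ·
♙ ♙ ♕ ♙ ♙ ♙ ♙ ♙
♖ ♘ ♗ · ♔ ♗ ♘ ♖


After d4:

♜ ♞ ♝ ♛ ♚ ♝ ♞ ♜
♟ · ♟ ♟ ♟ ♟ · ♟
· ♟ · · · · ♟ ·
· · · · · · · ·
· · ♙ ♙ · · · ·
· · · · · · · ·
♙ ♙ ♕ · ♙ ♙ ♙ ♙
♖ ♘ ♗ · ♔ ♗ ♘ ♖


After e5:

♜ ♞ ♝ ♛ ♚ ♝ ♞ ♜
♟ · ♟ ♟ · ♟ · ♟
· ♟ · · · · ♟ ·
· · · · ♟ · · ·
· · ♙ ♙ · · · ·
· · · · · · · ·
♙ ♙ ♕ · ♙ ♙ ♙ ♙
♖ ♘ ♗ · ♔ ♗ ♘ ♖


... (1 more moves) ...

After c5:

♜ ♞ ♝ ♛ ♚ ♝ ♞ ♜
♟ · · ♟ · ♟ · ♟
· ♟ · · · · ♟ ·
· · ♟ · ♟ · · ·
· · ♙ ♙ ♕ · · ·
· · · · · · · ·
♙ ♙ · · ♙ ♙ ♙ ♙
♖ ♘ ♗ · ♔ ♗ ♘ ♖


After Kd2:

♜ ♞ ♝ ♛ ♚ ♝ ♞ ♜
♟ · · ♟ · ♟ · ♟
· ♟ · · · · ♟ ·
· · ♟ · ♟ · · ·
· · ♙ ♙ ♕ · · ·
· · · · · · · ·
♙ ♙ · ♔ ♙ ♙ ♙ ♙
♖ ♘ ♗ · · ♗ ♘ ♖



  a b c d e f g h
  ─────────────────
8│♜ ♞ ♝ ♛ ♚ ♝ ♞ ♜│8
7│♟ · · ♟ · ♟ · ♟│7
6│· ♟ · · · · ♟ ·│6
5│· · ♟ · ♟ · · ·│5
4│· · ♙ ♙ ♕ · · ·│4
3│· · · · · · · ·│3
2│♙ ♙ · ♔ ♙ ♙ ♙ ♙│2
1│♖ ♘ ♗ · · ♗ ♘ ♖│1
  ─────────────────
  a b c d e f g h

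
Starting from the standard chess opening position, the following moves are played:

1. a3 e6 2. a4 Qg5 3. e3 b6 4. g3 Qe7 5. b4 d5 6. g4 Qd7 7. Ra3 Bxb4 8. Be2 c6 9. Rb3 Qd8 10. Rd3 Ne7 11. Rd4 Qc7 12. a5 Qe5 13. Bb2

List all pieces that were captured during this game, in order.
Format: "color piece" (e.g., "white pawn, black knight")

Tracking captures:
  Bxb4: captured white pawn

white pawn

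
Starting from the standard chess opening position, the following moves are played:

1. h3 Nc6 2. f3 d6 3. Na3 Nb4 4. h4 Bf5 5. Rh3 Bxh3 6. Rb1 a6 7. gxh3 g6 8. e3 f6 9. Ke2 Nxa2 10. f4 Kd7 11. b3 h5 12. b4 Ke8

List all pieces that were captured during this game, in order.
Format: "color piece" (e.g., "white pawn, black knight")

Tracking captures:
  Bxh3: captured white rook
  gxh3: captured black bishop
  Nxa2: captured white pawn

white rook, black bishop, white pawn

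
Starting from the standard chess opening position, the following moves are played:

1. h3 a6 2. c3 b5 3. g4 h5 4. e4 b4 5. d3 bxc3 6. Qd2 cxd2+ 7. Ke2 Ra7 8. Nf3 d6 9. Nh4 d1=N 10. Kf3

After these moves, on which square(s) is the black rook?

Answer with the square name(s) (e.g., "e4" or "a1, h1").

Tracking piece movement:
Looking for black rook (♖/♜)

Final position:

  a b c d e f g h
  ─────────────────
8│· ♞ ♝ ♛ ♚ ♝ ♞ ♜│8
7│♜ · ♟ · ♟ ♟ ♟ ·│7
6│♟ · · ♟ · · · ·│6
5│· · · · · · · ♟│5
4│· · · · ♙ · ♙ ♘│4
3│· · · ♙ · ♔ · ♙│3
2│♙ ♙ · · · ♙ · ·│2
1│♖ ♘ ♗ ♞ · ♗ · ♖│1
  ─────────────────
  a b c d e f g h


a7, h8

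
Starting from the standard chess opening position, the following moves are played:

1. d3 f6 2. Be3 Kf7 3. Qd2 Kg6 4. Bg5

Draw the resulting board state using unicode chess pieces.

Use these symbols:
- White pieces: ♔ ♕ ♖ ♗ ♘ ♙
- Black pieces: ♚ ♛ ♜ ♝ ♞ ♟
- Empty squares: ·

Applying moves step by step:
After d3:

♜ ♞ ♝ ♛ ♚ ♝ ♞ ♜
♟ ♟ ♟ ♟ ♟ ♟ ♟ ♟
· · · · · · · ·
· · · · · · · ·
· · · · · · · ·
· · · ♙ · · · ·
♙ ♙ ♙ · ♙ ♙ ♙ ♙
♖ ♘ ♗ ♕ ♔ ♗ ♘ ♖


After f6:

♜ ♞ ♝ ♛ ♚ ♝ ♞ ♜
♟ ♟ ♟ ♟ ♟ · ♟ ♟
· · · · · ♟ · ·
· · · · · · · ·
· · · · · · · ·
· · · ♙ · · · ·
♙ ♙ ♙ · ♙ ♙ ♙ ♙
♖ ♘ ♗ ♕ ♔ ♗ ♘ ♖


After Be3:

♜ ♞ ♝ ♛ ♚ ♝ ♞ ♜
♟ ♟ ♟ ♟ ♟ · ♟ ♟
· · · · · ♟ · ·
· · · · · · · ·
· · · · · · · ·
· · · ♙ ♗ · · ·
♙ ♙ ♙ · ♙ ♙ ♙ ♙
♖ ♘ · ♕ ♔ ♗ ♘ ♖


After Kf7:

♜ ♞ ♝ ♛ · ♝ ♞ ♜
♟ ♟ ♟ ♟ ♟ ♚ ♟ ♟
· · · · · ♟ · ·
· · · · · · · ·
· · · · · · · ·
· · · ♙ ♗ · · ·
♙ ♙ ♙ · ♙ ♙ ♙ ♙
♖ ♘ · ♕ ♔ ♗ ♘ ♖


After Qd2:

♜ ♞ ♝ ♛ · ♝ ♞ ♜
♟ ♟ ♟ ♟ ♟ ♚ ♟ ♟
· · · · · ♟ · ·
· · · · · · · ·
· · · · · · · ·
· · · ♙ ♗ · · ·
♙ ♙ ♙ ♕ ♙ ♙ ♙ ♙
♖ ♘ · · ♔ ♗ ♘ ♖


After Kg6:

♜ ♞ ♝ ♛ · ♝ ♞ ♜
♟ ♟ ♟ ♟ ♟ · ♟ ♟
· · · · · ♟ ♚ ·
· · · · · · · ·
· · · · · · · ·
· · · ♙ ♗ · · ·
♙ ♙ ♙ ♕ ♙ ♙ ♙ ♙
♖ ♘ · · ♔ ♗ ♘ ♖


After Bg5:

♜ ♞ ♝ ♛ · ♝ ♞ ♜
♟ ♟ ♟ ♟ ♟ · ♟ ♟
· · · · · ♟ ♚ ·
· · · · · · ♗ ·
· · · · · · · ·
· · · ♙ · · · ·
♙ ♙ ♙ ♕ ♙ ♙ ♙ ♙
♖ ♘ · · ♔ ♗ ♘ ♖



  a b c d e f g h
  ─────────────────
8│♜ ♞ ♝ ♛ · ♝ ♞ ♜│8
7│♟ ♟ ♟ ♟ ♟ · ♟ ♟│7
6│· · · · · ♟ ♚ ·│6
5│· · · · · · ♗ ·│5
4│· · · · · · · ·│4
3│· · · ♙ · · · ·│3
2│♙ ♙ ♙ ♕ ♙ ♙ ♙ ♙│2
1│♖ ♘ · · ♔ ♗ ♘ ♖│1
  ─────────────────
  a b c d e f g h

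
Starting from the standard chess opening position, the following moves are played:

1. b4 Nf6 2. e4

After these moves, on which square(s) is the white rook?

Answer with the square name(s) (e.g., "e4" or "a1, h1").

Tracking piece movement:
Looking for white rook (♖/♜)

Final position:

  a b c d e f g h
  ─────────────────
8│♜ ♞ ♝ ♛ ♚ ♝ · ♜│8
7│♟ ♟ ♟ ♟ ♟ ♟ ♟ ♟│7
6│· · · · · ♞ · ·│6
5│· · · · · · · ·│5
4│· ♙ · · ♙ · · ·│4
3│· · · · · · · ·│3
2│♙ · ♙ ♙ · ♙ ♙ ♙│2
1│♖ ♘ ♗ ♕ ♔ ♗ ♘ ♖│1
  ─────────────────
  a b c d e f g h


a1, h1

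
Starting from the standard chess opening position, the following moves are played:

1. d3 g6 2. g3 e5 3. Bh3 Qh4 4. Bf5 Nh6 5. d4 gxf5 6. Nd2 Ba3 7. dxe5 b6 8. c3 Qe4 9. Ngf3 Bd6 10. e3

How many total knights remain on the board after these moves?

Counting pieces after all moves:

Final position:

  a b c d e f g h
  ─────────────────
8│♜ ♞ ♝ · ♚ · · ♜│8
7│♟ · ♟ ♟ · ♟ · ♟│7
6│· ♟ · ♝ · · · ♞│6
5│· · · · ♙ ♟ · ·│5
4│· · · · ♛ · · ·│4
3│· · ♙ · ♙ ♘ ♙ ·│3
2│♙ ♙ · ♘ · ♙ · ♙│2
1│♖ · ♗ ♕ ♔ · · ♖│1
  ─────────────────
  a b c d e f g h


4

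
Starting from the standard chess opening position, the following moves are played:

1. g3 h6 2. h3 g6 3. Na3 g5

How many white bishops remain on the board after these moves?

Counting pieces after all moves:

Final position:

  a b c d e f g h
  ─────────────────
8│♜ ♞ ♝ ♛ ♚ ♝ ♞ ♜│8
7│♟ ♟ ♟ ♟ ♟ ♟ · ·│7
6│· · · · · · · ♟│6
5│· · · · · · ♟ ·│5
4│· · · · · · · ·│4
3│♘ · · · · · ♙ ♙│3
2│♙ ♙ ♙ ♙ ♙ ♙ · ·│2
1│♖ · ♗ ♕ ♔ ♗ ♘ ♖│1
  ─────────────────
  a b c d e f g h


2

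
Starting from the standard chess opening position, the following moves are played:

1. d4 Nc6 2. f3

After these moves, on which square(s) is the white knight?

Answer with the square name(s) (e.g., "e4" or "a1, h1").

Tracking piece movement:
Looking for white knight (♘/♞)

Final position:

  a b c d e f g h
  ─────────────────
8│♜ · ♝ ♛ ♚ ♝ ♞ ♜│8
7│♟ ♟ ♟ ♟ ♟ ♟ ♟ ♟│7
6│· · ♞ · · · · ·│6
5│· · · · · · · ·│5
4│· · · ♙ · · · ·│4
3│· · · · · ♙ · ·│3
2│♙ ♙ ♙ · ♙ · ♙ ♙│2
1│♖ ♘ ♗ ♕ ♔ ♗ ♘ ♖│1
  ─────────────────
  a b c d e f g h


b1, g1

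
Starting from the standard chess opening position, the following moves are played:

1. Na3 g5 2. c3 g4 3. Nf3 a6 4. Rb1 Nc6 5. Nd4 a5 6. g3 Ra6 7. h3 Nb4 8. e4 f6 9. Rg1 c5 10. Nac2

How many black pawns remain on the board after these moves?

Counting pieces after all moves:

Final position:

  a b c d e f g h
  ─────────────────
8│· · ♝ ♛ ♚ ♝ ♞ ♜│8
7│· ♟ · ♟ ♟ · · ♟│7
6│♜ · · · · ♟ · ·│6
5│♟ · ♟ · · · · ·│5
4│· ♞ · ♘ ♙ · ♟ ·│4
3│· · ♙ · · · ♙ ♙│3
2│♙ ♙ ♘ ♙ · ♙ · ·│2
1│· ♖ ♗ ♕ ♔ ♗ ♖ ·│1
  ─────────────────
  a b c d e f g h


8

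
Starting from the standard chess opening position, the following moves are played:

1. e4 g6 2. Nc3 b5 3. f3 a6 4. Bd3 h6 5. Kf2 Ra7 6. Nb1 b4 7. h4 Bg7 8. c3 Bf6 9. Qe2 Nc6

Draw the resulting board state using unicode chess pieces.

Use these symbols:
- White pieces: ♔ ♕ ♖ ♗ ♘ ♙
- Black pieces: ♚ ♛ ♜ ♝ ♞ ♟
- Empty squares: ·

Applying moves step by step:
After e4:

♜ ♞ ♝ ♛ ♚ ♝ ♞ ♜
♟ ♟ ♟ ♟ ♟ ♟ ♟ ♟
· · · · · · · ·
· · · · · · · ·
· · · · ♙ · · ·
· · · · · · · ·
♙ ♙ ♙ ♙ · ♙ ♙ ♙
♖ ♘ ♗ ♕ ♔ ♗ ♘ ♖


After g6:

♜ ♞ ♝ ♛ ♚ ♝ ♞ ♜
♟ ♟ ♟ ♟ ♟ ♟ · ♟
· · · · · · ♟ ·
· · · · · · · ·
· · · · ♙ · · ·
· · · · · · · ·
♙ ♙ ♙ ♙ · ♙ ♙ ♙
♖ ♘ ♗ ♕ ♔ ♗ ♘ ♖


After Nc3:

♜ ♞ ♝ ♛ ♚ ♝ ♞ ♜
♟ ♟ ♟ ♟ ♟ ♟ · ♟
· · · · · · ♟ ·
· · · · · · · ·
· · · · ♙ · · ·
· · ♘ · · · · ·
♙ ♙ ♙ ♙ · ♙ ♙ ♙
♖ · ♗ ♕ ♔ ♗ ♘ ♖


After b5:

♜ ♞ ♝ ♛ ♚ ♝ ♞ ♜
♟ · ♟ ♟ ♟ ♟ · ♟
· · · · · · ♟ ·
· ♟ · · · · · ·
· · · · ♙ · · ·
· · ♘ · · · · ·
♙ ♙ ♙ ♙ · ♙ ♙ ♙
♖ · ♗ ♕ ♔ ♗ ♘ ♖


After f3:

♜ ♞ ♝ ♛ ♚ ♝ ♞ ♜
♟ · ♟ ♟ ♟ ♟ · ♟
· · · · · · ♟ ·
· ♟ · · · · · ·
· · · · ♙ · · ·
· · ♘ · · ♙ · ·
♙ ♙ ♙ ♙ · · ♙ ♙
♖ · ♗ ♕ ♔ ♗ ♘ ♖


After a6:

♜ ♞ ♝ ♛ ♚ ♝ ♞ ♜
· · ♟ ♟ ♟ ♟ · ♟
♟ · · · · · ♟ ·
· ♟ · · · · · ·
· · · · ♙ · · ·
· · ♘ · · ♙ · ·
♙ ♙ ♙ ♙ · · ♙ ♙
♖ · ♗ ♕ ♔ ♗ ♘ ♖


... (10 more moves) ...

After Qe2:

· ♞ ♝ ♛ ♚ · ♞ ♜
♜ · ♟ ♟ ♟ ♟ · ·
♟ · · · · ♝ ♟ ♟
· · · · · · · ·
· ♟ · · ♙ · · ♙
· · ♙ ♗ · ♙ · ·
♙ ♙ · ♙ ♕ ♔ ♙ ·
♖ ♘ ♗ · · · ♘ ♖


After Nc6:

· · ♝ ♛ ♚ · ♞ ♜
♜ · ♟ ♟ ♟ ♟ · ·
♟ · ♞ · · ♝ ♟ ♟
· · · · · · · ·
· ♟ · · ♙ · · ♙
· · ♙ ♗ · ♙ · ·
♙ ♙ · ♙ ♕ ♔ ♙ ·
♖ ♘ ♗ · · · ♘ ♖



  a b c d e f g h
  ─────────────────
8│· · ♝ ♛ ♚ · ♞ ♜│8
7│♜ · ♟ ♟ ♟ ♟ · ·│7
6│♟ · ♞ · · ♝ ♟ ♟│6
5│· · · · · · · ·│5
4│· ♟ · · ♙ · · ♙│4
3│· · ♙ ♗ · ♙ · ·│3
2│♙ ♙ · ♙ ♕ ♔ ♙ ·│2
1│♖ ♘ ♗ · · · ♘ ♖│1
  ─────────────────
  a b c d e f g h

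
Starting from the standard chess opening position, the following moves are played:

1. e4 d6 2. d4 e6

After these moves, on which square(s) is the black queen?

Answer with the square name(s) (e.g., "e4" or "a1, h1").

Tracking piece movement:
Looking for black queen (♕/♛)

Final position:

  a b c d e f g h
  ─────────────────
8│♜ ♞ ♝ ♛ ♚ ♝ ♞ ♜│8
7│♟ ♟ ♟ · · ♟ ♟ ♟│7
6│· · · ♟ ♟ · · ·│6
5│· · · · · · · ·│5
4│· · · ♙ ♙ · · ·│4
3│· · · · · · · ·│3
2│♙ ♙ ♙ · · ♙ ♙ ♙│2
1│♖ ♘ ♗ ♕ ♔ ♗ ♘ ♖│1
  ─────────────────
  a b c d e f g h


d8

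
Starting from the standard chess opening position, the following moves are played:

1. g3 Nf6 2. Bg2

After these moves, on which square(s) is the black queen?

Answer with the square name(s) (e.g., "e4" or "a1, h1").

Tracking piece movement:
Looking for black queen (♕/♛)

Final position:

  a b c d e f g h
  ─────────────────
8│♜ ♞ ♝ ♛ ♚ ♝ · ♜│8
7│♟ ♟ ♟ ♟ ♟ ♟ ♟ ♟│7
6│· · · · · ♞ · ·│6
5│· · · · · · · ·│5
4│· · · · · · · ·│4
3│· · · · · · ♙ ·│3
2│♙ ♙ ♙ ♙ ♙ ♙ ♗ ♙│2
1│♖ ♘ ♗ ♕ ♔ · ♘ ♖│1
  ─────────────────
  a b c d e f g h


d8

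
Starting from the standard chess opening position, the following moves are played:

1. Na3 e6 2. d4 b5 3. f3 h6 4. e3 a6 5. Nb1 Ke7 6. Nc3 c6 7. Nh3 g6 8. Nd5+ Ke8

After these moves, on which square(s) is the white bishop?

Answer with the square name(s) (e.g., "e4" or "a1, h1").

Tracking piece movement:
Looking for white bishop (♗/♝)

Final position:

  a b c d e f g h
  ─────────────────
8│♜ ♞ ♝ ♛ ♚ ♝ ♞ ♜│8
7│· · · ♟ · ♟ · ·│7
6│♟ · ♟ · ♟ · ♟ ♟│6
5│· ♟ · ♘ · · · ·│5
4│· · · ♙ · · · ·│4
3│· · · · ♙ ♙ · ♘│3
2│♙ ♙ ♙ · · · ♙ ♙│2
1│♖ · ♗ ♕ ♔ ♗ · ♖│1
  ─────────────────
  a b c d e f g h


c1, f1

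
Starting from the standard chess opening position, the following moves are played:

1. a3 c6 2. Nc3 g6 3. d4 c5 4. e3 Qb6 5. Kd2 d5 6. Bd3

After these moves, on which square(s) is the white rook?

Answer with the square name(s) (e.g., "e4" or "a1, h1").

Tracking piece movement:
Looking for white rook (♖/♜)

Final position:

  a b c d e f g h
  ─────────────────
8│♜ ♞ ♝ · ♚ ♝ ♞ ♜│8
7│♟ ♟ · · ♟ ♟ · ♟│7
6│· ♛ · · · · ♟ ·│6
5│· · ♟ ♟ · · · ·│5
4│· · · ♙ · · · ·│4
3│♙ · ♘ ♗ ♙ · · ·│3
2│· ♙ ♙ ♔ · ♙ ♙ ♙│2
1│♖ · ♗ ♕ · · ♘ ♖│1
  ─────────────────
  a b c d e f g h


a1, h1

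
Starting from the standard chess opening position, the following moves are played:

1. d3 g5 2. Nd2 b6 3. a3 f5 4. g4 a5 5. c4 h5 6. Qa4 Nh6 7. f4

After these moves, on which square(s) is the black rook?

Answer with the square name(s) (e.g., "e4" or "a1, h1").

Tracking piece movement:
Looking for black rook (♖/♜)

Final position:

  a b c d e f g h
  ─────────────────
8│♜ ♞ ♝ ♛ ♚ ♝ · ♜│8
7│· · ♟ ♟ ♟ · · ·│7
6│· ♟ · · · · · ♞│6
5│♟ · · · · ♟ ♟ ♟│5
4│♕ · ♙ · · ♙ ♙ ·│4
3│♙ · · ♙ · · · ·│3
2│· ♙ · ♘ ♙ · · ♙│2
1│♖ · ♗ · ♔ ♗ ♘ ♖│1
  ─────────────────
  a b c d e f g h


a8, h8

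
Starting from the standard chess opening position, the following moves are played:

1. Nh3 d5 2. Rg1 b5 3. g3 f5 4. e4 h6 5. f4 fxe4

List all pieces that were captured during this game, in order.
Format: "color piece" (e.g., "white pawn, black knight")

Tracking captures:
  fxe4: captured white pawn

white pawn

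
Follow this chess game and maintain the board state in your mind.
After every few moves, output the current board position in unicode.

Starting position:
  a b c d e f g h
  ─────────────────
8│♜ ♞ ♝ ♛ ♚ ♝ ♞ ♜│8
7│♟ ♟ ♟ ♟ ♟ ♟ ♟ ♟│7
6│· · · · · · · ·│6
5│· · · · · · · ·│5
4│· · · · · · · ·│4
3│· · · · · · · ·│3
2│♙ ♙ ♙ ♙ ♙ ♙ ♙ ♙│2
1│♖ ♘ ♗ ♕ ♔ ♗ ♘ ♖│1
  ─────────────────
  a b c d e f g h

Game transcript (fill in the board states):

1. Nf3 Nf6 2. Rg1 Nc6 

  a b c d e f g h
  ─────────────────
8│♜ · ♝ ♛ ♚ ♝ · ♜│8
7│♟ ♟ ♟ ♟ ♟ ♟ ♟ ♟│7
6│· · ♞ · · ♞ · ·│6
5│· · · · · · · ·│5
4│· · · · · · · ·│4
3│· · · · · ♘ · ·│3
2│♙ ♙ ♙ ♙ ♙ ♙ ♙ ♙│2
1│♖ ♘ ♗ ♕ ♔ ♗ ♖ ·│1
  ─────────────────
  a b c d e f g h

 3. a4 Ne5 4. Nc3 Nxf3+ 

  a b c d e f g h
  ─────────────────
8│♜ · ♝ ♛ ♚ ♝ · ♜│8
7│♟ ♟ ♟ ♟ ♟ ♟ ♟ ♟│7
6│· · · · · ♞ · ·│6
5│· · · · · · · ·│5
4│♙ · · · · · · ·│4
3│· · ♘ · · ♞ · ·│3
2│· ♙ ♙ ♙ ♙ ♙ ♙ ♙│2
1│♖ · ♗ ♕ ♔ ♗ ♖ ·│1
  ─────────────────
  a b c d e f g h

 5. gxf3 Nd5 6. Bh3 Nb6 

  a b c d e f g h
  ─────────────────
8│♜ · ♝ ♛ ♚ ♝ · ♜│8
7│♟ ♟ ♟ ♟ ♟ ♟ ♟ ♟│7
6│· ♞ · · · · · ·│6
5│· · · · · · · ·│5
4│♙ · · · · · · ·│4
3│· · ♘ · · ♙ · ♗│3
2│· ♙ ♙ ♙ ♙ ♙ · ♙│2
1│♖ · ♗ ♕ ♔ · ♖ ·│1
  ─────────────────
  a b c d e f g h

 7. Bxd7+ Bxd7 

  a b c d e f g h
  ─────────────────
8│♜ · · ♛ ♚ ♝ · ♜│8
7│♟ ♟ ♟ ♝ ♟ ♟ ♟ ♟│7
6│· ♞ · · · · · ·│6
5│· · · · · · · ·│5
4│♙ · · · · · · ·│4
3│· · ♘ · · ♙ · ·│3
2│· ♙ ♙ ♙ ♙ ♙ · ♙│2
1│♖ · ♗ ♕ ♔ · ♖ ·│1
  ─────────────────
  a b c d e f g h


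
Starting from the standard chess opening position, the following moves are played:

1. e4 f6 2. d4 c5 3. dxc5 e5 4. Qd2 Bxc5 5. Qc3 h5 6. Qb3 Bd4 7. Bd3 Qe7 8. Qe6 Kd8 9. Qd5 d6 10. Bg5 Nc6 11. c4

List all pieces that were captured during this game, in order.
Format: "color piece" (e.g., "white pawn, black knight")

Tracking captures:
  dxc5: captured black pawn
  Bxc5: captured white pawn

black pawn, white pawn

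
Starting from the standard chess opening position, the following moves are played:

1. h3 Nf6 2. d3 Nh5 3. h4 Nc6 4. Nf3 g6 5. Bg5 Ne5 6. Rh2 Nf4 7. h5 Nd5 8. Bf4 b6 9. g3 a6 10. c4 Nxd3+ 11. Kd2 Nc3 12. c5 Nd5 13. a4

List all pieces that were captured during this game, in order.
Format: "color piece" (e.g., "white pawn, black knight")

Tracking captures:
  Nxd3+: captured white pawn

white pawn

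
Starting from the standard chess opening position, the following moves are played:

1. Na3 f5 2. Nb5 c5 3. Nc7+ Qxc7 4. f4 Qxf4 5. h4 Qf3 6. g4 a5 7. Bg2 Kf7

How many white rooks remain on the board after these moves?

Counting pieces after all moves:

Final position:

  a b c d e f g h
  ─────────────────
8│♜ ♞ ♝ · · ♝ ♞ ♜│8
7│· ♟ · ♟ ♟ ♚ ♟ ♟│7
6│· · · · · · · ·│6
5│♟ · ♟ · · ♟ · ·│5
4│· · · · · · ♙ ♙│4
3│· · · · · ♛ · ·│3
2│♙ ♙ ♙ ♙ ♙ · ♗ ·│2
1│♖ · ♗ ♕ ♔ · ♘ ♖│1
  ─────────────────
  a b c d e f g h


2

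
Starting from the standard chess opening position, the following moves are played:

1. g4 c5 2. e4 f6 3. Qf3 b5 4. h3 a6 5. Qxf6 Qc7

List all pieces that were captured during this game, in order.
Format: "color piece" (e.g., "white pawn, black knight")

Tracking captures:
  Qxf6: captured black pawn

black pawn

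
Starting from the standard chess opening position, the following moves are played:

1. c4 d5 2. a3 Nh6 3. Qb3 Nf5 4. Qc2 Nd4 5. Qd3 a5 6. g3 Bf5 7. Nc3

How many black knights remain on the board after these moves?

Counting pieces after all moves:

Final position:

  a b c d e f g h
  ─────────────────
8│♜ ♞ · ♛ ♚ ♝ · ♜│8
7│· ♟ ♟ · ♟ ♟ ♟ ♟│7
6│· · · · · · · ·│6
5│♟ · · ♟ · ♝ · ·│5
4│· · ♙ ♞ · · · ·│4
3│♙ · ♘ ♕ · · ♙ ·│3
2│· ♙ · ♙ ♙ ♙ · ♙│2
1│♖ · ♗ · ♔ ♗ ♘ ♖│1
  ─────────────────
  a b c d e f g h


2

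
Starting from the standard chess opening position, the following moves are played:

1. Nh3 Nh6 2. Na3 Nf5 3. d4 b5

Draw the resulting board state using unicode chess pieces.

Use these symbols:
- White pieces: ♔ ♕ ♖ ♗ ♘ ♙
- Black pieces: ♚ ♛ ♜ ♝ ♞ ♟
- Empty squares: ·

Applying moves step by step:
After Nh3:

♜ ♞ ♝ ♛ ♚ ♝ ♞ ♜
♟ ♟ ♟ ♟ ♟ ♟ ♟ ♟
· · · · · · · ·
· · · · · · · ·
· · · · · · · ·
· · · · · · · ♘
♙ ♙ ♙ ♙ ♙ ♙ ♙ ♙
♖ ♘ ♗ ♕ ♔ ♗ · ♖


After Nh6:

♜ ♞ ♝ ♛ ♚ ♝ · ♜
♟ ♟ ♟ ♟ ♟ ♟ ♟ ♟
· · · · · · · ♞
· · · · · · · ·
· · · · · · · ·
· · · · · · · ♘
♙ ♙ ♙ ♙ ♙ ♙ ♙ ♙
♖ ♘ ♗ ♕ ♔ ♗ · ♖


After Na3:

♜ ♞ ♝ ♛ ♚ ♝ · ♜
♟ ♟ ♟ ♟ ♟ ♟ ♟ ♟
· · · · · · · ♞
· · · · · · · ·
· · · · · · · ·
♘ · · · · · · ♘
♙ ♙ ♙ ♙ ♙ ♙ ♙ ♙
♖ · ♗ ♕ ♔ ♗ · ♖


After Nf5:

♜ ♞ ♝ ♛ ♚ ♝ · ♜
♟ ♟ ♟ ♟ ♟ ♟ ♟ ♟
· · · · · · · ·
· · · · · ♞ · ·
· · · · · · · ·
♘ · · · · · · ♘
♙ ♙ ♙ ♙ ♙ ♙ ♙ ♙
♖ · ♗ ♕ ♔ ♗ · ♖


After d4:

♜ ♞ ♝ ♛ ♚ ♝ · ♜
♟ ♟ ♟ ♟ ♟ ♟ ♟ ♟
· · · · · · · ·
· · · · · ♞ · ·
· · · ♙ · · · ·
♘ · · · · · · ♘
♙ ♙ ♙ · ♙ ♙ ♙ ♙
♖ · ♗ ♕ ♔ ♗ · ♖


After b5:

♜ ♞ ♝ ♛ ♚ ♝ · ♜
♟ · ♟ ♟ ♟ ♟ ♟ ♟
· · · · · · · ·
· ♟ · · · ♞ · ·
· · · ♙ · · · ·
♘ · · · · · · ♘
♙ ♙ ♙ · ♙ ♙ ♙ ♙
♖ · ♗ ♕ ♔ ♗ · ♖



  a b c d e f g h
  ─────────────────
8│♜ ♞ ♝ ♛ ♚ ♝ · ♜│8
7│♟ · ♟ ♟ ♟ ♟ ♟ ♟│7
6│· · · · · · · ·│6
5│· ♟ · · · ♞ · ·│5
4│· · · ♙ · · · ·│4
3│♘ · · · · · · ♘│3
2│♙ ♙ ♙ · ♙ ♙ ♙ ♙│2
1│♖ · ♗ ♕ ♔ ♗ · ♖│1
  ─────────────────
  a b c d e f g h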